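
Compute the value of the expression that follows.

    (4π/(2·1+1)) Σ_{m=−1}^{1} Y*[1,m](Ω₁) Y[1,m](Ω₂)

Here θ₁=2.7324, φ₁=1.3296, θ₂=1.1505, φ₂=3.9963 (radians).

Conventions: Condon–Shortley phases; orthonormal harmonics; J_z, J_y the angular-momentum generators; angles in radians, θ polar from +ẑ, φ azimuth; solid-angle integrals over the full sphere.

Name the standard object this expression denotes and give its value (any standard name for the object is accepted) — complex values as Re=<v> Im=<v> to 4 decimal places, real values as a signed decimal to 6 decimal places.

Legendre polynomial (addition theorem), -0.697391

This sum is the spherical-harmonic addition theorem: it equals the Legendre polynomial P_l(cos γ) of the angle γ between the two directions.
Term-by-term m-sum for l=1 (normalisation 4π/3 = 4.188790):
  m=-1: (0.03283 + 0.13348j) × (-0.20706 + 0.23795j) = -0.03856 - 0.01983j  (running Σ = -0.03856 - 0.01983j)
  m=0: (-0.44826 + 0.00000j) × (0.19936 + 0.00000j) = -0.08937 + 0.00000j  (running Σ = -0.12793 - 0.01983j)
  m=1: (-0.03283 + 0.13348j) × (0.20706 + 0.23795j) = -0.03856 + 0.01983j  (running Σ = -0.16649 + 0.00000j)
Accumulated sum -0.16649 + 0.00000j; after 4π/(2l+1) scaling, -0.69739 + 0.00000j ⇒ P_1 = -0.697391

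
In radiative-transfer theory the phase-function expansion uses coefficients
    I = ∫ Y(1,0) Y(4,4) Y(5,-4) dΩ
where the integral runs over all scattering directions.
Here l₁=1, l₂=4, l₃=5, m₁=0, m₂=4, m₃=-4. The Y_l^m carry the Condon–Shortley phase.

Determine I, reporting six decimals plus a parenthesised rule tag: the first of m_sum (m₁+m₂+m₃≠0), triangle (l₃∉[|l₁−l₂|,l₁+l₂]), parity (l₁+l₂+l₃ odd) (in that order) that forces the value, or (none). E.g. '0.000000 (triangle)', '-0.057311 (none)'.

Rules hold: Σm=0, L=10 even, 3≤5≤5.
N = 3·9·11 = 297
Δ = 0!·2!·8!/11! = 1/495
Racah Σ t=0..0: t=0:+1/576 = 1/576
⇒ 3j(1 4 5; 0 0 0)² = 5/99, sgn -1
Racah Σ t=0..0: t=0:+1/40320 = 1/40320
⇒ 3j(1 4 5; 0 4 -4)² = 1/55, sgn -1
4πI² = N·(3j₀)²·(3jₘ)² = 3/11
I = +1·√(0.272727/4π) = 0.14731920
No selection rule forces the value: the integral is nonzero (none).

0.147319 (none)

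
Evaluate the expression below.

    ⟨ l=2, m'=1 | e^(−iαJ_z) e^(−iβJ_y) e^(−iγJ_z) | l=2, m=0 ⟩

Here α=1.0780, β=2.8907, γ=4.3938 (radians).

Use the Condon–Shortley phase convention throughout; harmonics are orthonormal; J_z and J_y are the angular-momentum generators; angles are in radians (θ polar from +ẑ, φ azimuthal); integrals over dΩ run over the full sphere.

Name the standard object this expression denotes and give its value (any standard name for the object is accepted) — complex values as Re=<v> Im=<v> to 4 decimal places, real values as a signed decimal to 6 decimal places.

This is a Wigner D-matrix element — the rotation-matrix element ⟨l m'| R(α,β,γ) |l m⟩ in the angular-momentum basis.
First d^2_{1,0}(β=2.8907), then the phase factors e^{-i(1)α} and e^{-i(0)γ}:
c=cos(2.890700/2)=0.125118, s=sin(2.890700/2)=0.992142; N=√[6·1·2·2]=4.898979
k∈{0,1} keeps every argument non-negative
  k=0: (−1)^1·4.8990/(2)·0.1251^3·0.9921^1 = -0.004760
  k=1: (−1)^2·4.8990/(2)·0.1251^1·0.9921^3 = +0.299306
d^2_{1,0}(2.8907) = -0.004760 +0.299306 = +0.294546
D = (+0.473091-0.881013i)·(+0.294546)·(+1.000000+0.000000i) = +0.139347-0.259499i

Wigner D-matrix element, Re=0.1393 Im=-0.2595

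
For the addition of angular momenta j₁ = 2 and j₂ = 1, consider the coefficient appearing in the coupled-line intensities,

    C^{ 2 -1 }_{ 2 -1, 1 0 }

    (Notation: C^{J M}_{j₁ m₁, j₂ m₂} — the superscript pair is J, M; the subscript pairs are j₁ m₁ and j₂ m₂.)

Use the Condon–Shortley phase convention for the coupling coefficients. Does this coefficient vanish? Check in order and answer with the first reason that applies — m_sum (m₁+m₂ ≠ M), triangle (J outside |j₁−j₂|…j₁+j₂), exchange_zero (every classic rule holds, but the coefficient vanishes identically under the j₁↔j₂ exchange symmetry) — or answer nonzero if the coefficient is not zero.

m-sum: m₁+m₂ = -1+0 = -1, M = -1  ✓
triangle: |j₁−j₂| = 1 ≤ J = 2 ≤ j₁+j₂ = 3  ✓
exchange: j₁≠j₂ or m₁≠m₂ — the exchange symmetry imposes no constraint here
value check: CG = −√(1/6) = -0.408248 ≠ 0

nonzero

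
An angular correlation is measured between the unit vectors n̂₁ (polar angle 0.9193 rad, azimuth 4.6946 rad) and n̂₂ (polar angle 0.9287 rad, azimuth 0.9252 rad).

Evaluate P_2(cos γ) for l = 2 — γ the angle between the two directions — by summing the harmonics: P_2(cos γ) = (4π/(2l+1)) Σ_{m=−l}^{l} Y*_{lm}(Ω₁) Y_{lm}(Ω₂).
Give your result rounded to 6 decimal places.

Summing Y*_{l m}(θ₁,φ₁)·Y_{l m}(θ₂,φ₂) over m ∈ [−2, 2]; prefactor 4π/(2·2+1) = 2.513274:
  m=-2: (-0.244089, 0.008688) × (-0.068369, -0.238115) = (0.018757, 0.057527)  (running Σ = (0.018757, 0.057527))
  m=-1: (-0.006626, -0.372446) × (0.222931, -0.295948) = (-0.111702, -0.081069)  (running Σ = (-0.092945, -0.023542))
  m=0: (0.032510, -0.000000) × (0.023956, 0.000000) = (0.000779, 0.000000)  (running Σ = (-0.092166, -0.023542))
  m=1: (0.006626, -0.372446) × (-0.222931, -0.295948) = (-0.111702, 0.081069)  (running Σ = (-0.203868, 0.057527))
  m=2: (-0.244089, -0.008688) × (-0.068369, 0.238115) = (0.018757, -0.057527)  (running Σ = (-0.185111, 0.000000))
Total Σ_m = (-0.185111, 0.000000). Multiply by 2.513274: (-0.465235, 0.000000). P_2(cos γ) = -0.465235

-0.465235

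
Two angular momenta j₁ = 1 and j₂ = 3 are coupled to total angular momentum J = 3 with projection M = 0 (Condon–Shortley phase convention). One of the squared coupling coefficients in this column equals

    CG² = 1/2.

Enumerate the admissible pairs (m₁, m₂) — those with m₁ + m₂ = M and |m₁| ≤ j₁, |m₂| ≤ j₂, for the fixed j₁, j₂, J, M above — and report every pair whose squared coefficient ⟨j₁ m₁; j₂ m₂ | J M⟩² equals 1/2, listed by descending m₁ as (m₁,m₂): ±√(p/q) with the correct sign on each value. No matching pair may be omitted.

Admissible pairs with m₁+m₂ = M = 0: (-1,1), (0,0), (1,-1)
  (m₁,m₂)=(1,-1): CG² = 1/2, CG = +√(1/2)   ← matches the target
  (m₁,m₂)=(0,0): CG² = 0/1, CG = 0
  (m₁,m₂)=(-1,1): CG² = 1/2, CG = −√(1/2)   ← matches the target
Pairs with CG² = 1/2: (1,-1): +√(1/2); (-1,1): −√(1/2)

(1,-1): +√(1/2); (-1,1): −√(1/2)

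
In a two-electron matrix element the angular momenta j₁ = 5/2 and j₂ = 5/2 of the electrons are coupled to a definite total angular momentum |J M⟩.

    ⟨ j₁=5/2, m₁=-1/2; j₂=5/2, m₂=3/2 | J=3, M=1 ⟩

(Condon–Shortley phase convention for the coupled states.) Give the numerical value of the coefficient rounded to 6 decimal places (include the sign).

triangle: 2!*3!*3!/9! = 72/362880
(j±m)!: 2!*3!*4!*1!*4!*2! = 13824
prefactor² = (2J+1)*Δ*N² = 96/5
  k=1: −1/(1!*1!*2!*3!*1!*0!) = -1/12
  k=2: +1/(2!*0!*1!*2!*2!*1!) = 1/8
Σ = 1/24  ⇒  CG² = 96/5*(1/24)² = 1/30
CG = +√(1/30) = +0.182574

+√(1/30) = +0.182574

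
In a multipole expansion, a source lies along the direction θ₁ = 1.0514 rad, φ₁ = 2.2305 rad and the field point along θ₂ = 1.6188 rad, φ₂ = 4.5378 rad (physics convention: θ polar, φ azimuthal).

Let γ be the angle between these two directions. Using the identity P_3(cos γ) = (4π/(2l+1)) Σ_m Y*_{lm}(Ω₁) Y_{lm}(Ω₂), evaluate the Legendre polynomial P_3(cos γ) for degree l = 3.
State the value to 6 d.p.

0.352307

Addition theorem: P_3(cos γ) = (4π/7) Σ_m Y*_{lm}(Ω₁) Y_{lm}(Ω₂), m = −3…3:
  term(m=-3) = +0.091120-0.067661i   from Y*(Ω₁)=+0.250525+0.108384i, Y(Ω₂)=+0.207952-0.360044i
  term(m=-2) = +0.001826-0.018615i   from Y*(Ω₁)=-0.095095-0.370277i, Y(Ω₂)=+0.045975+0.016739i
  term(m=-1) = +0.013942+0.015376i   from Y*(Ω₁)=-0.039866+0.051398i, Y(Ω₂)=+0.055427-0.314241i
  term(m=+0) = -0.017527-0.000000i   from Y*(Ω₁)=-0.327512-0.000000i, Y(Ω₂)=+0.053515+0.000000i
  term(m=+1) = +0.013942-0.015376i   from Y*(Ω₁)=+0.039866+0.051398i, Y(Ω₂)=-0.055427-0.314241i
  term(m=+2) = +0.001826+0.018615i   from Y*(Ω₁)=-0.095095+0.370277i, Y(Ω₂)=+0.045975-0.016739i
  term(m=+3) = +0.091120+0.067661i   from Y*(Ω₁)=-0.250525+0.108384i, Y(Ω₂)=-0.207952-0.360044i
Total Σ_m = +0.196250+0.000000i. Multiply by 1.795196: +0.352307+0.000000i. P_3(cos γ) = 0.352307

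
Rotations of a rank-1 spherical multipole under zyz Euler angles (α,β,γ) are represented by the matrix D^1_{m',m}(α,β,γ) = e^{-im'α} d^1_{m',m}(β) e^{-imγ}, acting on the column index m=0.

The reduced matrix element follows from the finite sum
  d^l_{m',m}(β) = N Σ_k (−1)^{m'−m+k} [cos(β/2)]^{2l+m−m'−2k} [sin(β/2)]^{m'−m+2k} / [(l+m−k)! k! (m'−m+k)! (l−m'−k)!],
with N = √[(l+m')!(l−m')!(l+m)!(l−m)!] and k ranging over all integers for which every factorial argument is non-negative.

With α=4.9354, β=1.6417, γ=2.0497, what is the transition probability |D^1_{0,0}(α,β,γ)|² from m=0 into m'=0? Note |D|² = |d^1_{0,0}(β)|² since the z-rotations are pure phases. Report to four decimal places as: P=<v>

P=0.0050

First d^1_{0,0}(β=1.6417), then the phase factors e^{-i(0)α} and e^{-i(0)γ}:
Half-angle: c=0.681599, s=0.731725. N=√(1·1·1·1)=1.000000
k∈{0,1} keeps every argument non-negative
  k=0: (−1)^0·1.0000/(1)·0.6816^2·0.7317^0 = +0.464578
  k=1: (−1)^1·1.0000/(1)·0.6816^0·0.7317^2 = -0.535422
d^1_{0,0}(1.6417) = +0.464578 -0.535422 = -0.070844
|D^1_{0,0}|² = |d^1_{0,0}(β)|² = (-0.070844)² = 0.005019 (the z-rotation phases have unit modulus)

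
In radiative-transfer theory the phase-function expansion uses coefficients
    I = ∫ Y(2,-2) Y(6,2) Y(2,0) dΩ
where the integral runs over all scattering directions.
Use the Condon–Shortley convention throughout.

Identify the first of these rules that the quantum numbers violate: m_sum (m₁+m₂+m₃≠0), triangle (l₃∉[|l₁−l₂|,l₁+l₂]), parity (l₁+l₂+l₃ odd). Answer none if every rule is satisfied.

Σmᵢ = 0  ✓
l₃∈[|l₁−l₂|,l₁+l₂]=[4,8] required, l₃=2 fails  ✗
Σlᵢ = 10 ⇒ even

triangle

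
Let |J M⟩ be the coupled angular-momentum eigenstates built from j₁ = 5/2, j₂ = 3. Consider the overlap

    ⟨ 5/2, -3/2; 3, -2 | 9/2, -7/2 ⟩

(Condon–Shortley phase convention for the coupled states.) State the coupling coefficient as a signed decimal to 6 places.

triangle: 1!·4!·5!/11! = 2880/39916800
(j±m)!: 1!·4!·1!·5!·1!·8! = 116121600
prefactor² = (2J+1)·Δ·N² = 921600/11
  k=0: +1/(0!·1!·4!·1!·0!·4!) = 1/576
  k=1: −1/(1!·0!·3!·0!·1!·5!) = -1/720
Σ = 1/2880  ⇒  CG² = 921600/11·(1/2880)² = 1/99
CG = +√(1/99) = +0.100504

+0.100504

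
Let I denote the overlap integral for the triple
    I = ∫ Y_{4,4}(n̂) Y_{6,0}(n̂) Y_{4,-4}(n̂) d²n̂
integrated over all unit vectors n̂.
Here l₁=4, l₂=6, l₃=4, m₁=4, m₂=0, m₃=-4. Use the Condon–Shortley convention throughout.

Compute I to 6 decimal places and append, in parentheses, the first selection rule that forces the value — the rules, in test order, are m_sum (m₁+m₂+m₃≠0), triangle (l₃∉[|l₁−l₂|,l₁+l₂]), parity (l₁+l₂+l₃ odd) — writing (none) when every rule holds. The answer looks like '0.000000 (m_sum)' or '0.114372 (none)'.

-0.028451 (none)

m-sum 0 ✓  L=14 even ✓  2≤4≤10 ✓
Π(2lᵢ+1) = 9×13×9 = 1053
triangle coeff Δ(4,6,4) = 1/1261260
Σ_t [2,4]: t=2:+1/4608 t=3:−1/1296 t=4:+1/4608 = -7/20736
(3j)²=20/1287 [(4 6 4; 0 0 0)], sign=-1
Σ_t [0,0]: t=0:+1/1036800 = 1/1036800
(3j)²=4/6435 [(4 6 4; 4 0 -4)], sign=+1
⇒ 4πI² = 16/1573
I = (-1)√(16/1573/(4π)) = -0.02845055
No selection rule forces the value: the integral is nonzero (none).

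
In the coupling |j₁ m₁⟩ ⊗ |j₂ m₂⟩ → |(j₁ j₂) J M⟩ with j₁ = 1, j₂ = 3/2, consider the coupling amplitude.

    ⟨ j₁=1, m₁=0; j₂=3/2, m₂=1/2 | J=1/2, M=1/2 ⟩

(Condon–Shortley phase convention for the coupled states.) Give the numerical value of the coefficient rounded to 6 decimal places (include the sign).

-0.577350

triangle: 2!×0!×1!/4! = 2/24
(j±m)!: 1!×1!×2!×1!×1!×0! = 2
prefactor² = (2J+1)×Δ×N² = 1/3
  k=1: −1/(1!×1!×0!×1!×0!×0!) = -1
Σ = -1  ⇒  CG² = 1/3×(-1)² = 1/3
CG = −√(1/3) = -0.577350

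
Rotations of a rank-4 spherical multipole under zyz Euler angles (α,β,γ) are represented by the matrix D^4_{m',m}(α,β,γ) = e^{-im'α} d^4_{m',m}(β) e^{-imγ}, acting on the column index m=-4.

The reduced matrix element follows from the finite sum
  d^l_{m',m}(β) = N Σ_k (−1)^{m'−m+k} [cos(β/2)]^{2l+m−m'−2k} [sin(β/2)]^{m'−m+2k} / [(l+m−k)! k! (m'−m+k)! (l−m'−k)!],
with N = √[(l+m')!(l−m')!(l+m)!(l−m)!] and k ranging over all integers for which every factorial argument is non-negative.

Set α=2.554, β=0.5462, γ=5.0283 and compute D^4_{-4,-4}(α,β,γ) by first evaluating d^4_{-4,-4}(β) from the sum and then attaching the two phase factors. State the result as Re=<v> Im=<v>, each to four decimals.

Split into d^4_{-4,-4}(β=0.5462) × two z-phases.
With c≡cos(β/2)=0.962939 and s≡sin(β/2)=0.269718, N=[1·40320·1·40320]^{1/2}=40320.000000
The bounds max(0,m−m')=0 and min(l+m,l−m')=0 give 1 term
  k=0: (−1)^0·40320.0000/(40320)·0.9629^8·0.2697^0 = +0.739251
d^4_{-4,-4}(0.5462) = +0.739251
Phases: e^{-i·(-4)·2.5540}=-0.702977-0.711213i, e^{-i·(-4)·5.0283}=+0.302345+0.953198i ⇒ D=+0.344036-0.654317i

Re=0.3440 Im=-0.6543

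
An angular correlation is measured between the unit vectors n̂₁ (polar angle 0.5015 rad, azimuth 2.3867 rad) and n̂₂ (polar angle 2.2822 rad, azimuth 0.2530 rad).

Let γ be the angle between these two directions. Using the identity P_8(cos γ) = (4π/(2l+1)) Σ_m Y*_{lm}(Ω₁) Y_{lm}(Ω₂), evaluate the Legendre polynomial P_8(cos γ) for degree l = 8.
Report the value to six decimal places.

Term-by-term m-sum for l=8 (normalisation 4π/17 = 0.739198):
  [-8]  conj(Y_{8,-8})(Ω₁) = (0.001427, 0.000355) ; Y_{8,-8}(Ω₂) = (-0.024452, -0.050207) ; Δ = (-0.000017, -0.000080)
  [-7]  conj(Y_{8,-7})(Ω₁) = (-0.005806, -0.009022) ; Y_{8,-7}(Ω₂) = (0.038292, 0.188701) ; Δ = (0.001480, -0.001441)
  [-6]  conj(Y_{8,-6})(Ω₁) = (-0.008908, 0.048127) ; Y_{8,-6}(Ω₂) = (0.020235, -0.382908) ; Δ = (0.018248, 0.004385)
  [-5]  conj(Y_{8,-5})(Ω₁) = (0.125977, -0.092407) ; Y_{8,-5}(Ω₂) = (-0.135253, 0.428424) ; Δ = (0.022551, 0.066470)
  [-4]  conj(Y_{8,-4})(Ω₁) = (-0.348583, -0.042747) ; Y_{8,-4}(Ω₂) = (0.102015, -0.163152) ; Δ = (-0.042535, 0.052511)
  [-3]  conj(Y_{8,-3})(Ω₁) = (0.330080, 0.396787) ; Y_{8,-3}(Ω₂) = (0.179164, -0.169946) ; Δ = (0.126571, 0.014994)
  [-2]  conj(Y_{8,-2})(Ω₁) = (0.021977, -0.359760) ; Y_{8,-2}(Ω₂) = (-0.297983, 0.165118) ; Δ = (0.052854, 0.110831)
  [-1]  conj(Y_{8,-1})(Ω₁) = (0.136101, -0.128041) ; Y_{8,-1}(Ω₂) = (-0.096229, 0.024879) ; Δ = (-0.009911, 0.015707)
  [+0]  conj(Y_{8,0})(Ω₁) = (-0.435725, -0.000000) ; Y_{8,0}(Ω₂) = (0.356101, 0.000000) ; Δ = (-0.155162, -0.000000)
  [+1]  conj(Y_{8,1})(Ω₁) = (-0.136101, -0.128041) ; Y_{8,1}(Ω₂) = (0.096229, 0.024879) ; Δ = (-0.009911, -0.015707)
  [+2]  conj(Y_{8,2})(Ω₁) = (0.021977, 0.359760) ; Y_{8,2}(Ω₂) = (-0.297983, -0.165118) ; Δ = (0.052854, -0.110831)
  [+3]  conj(Y_{8,3})(Ω₁) = (-0.330080, 0.396787) ; Y_{8,3}(Ω₂) = (-0.179164, -0.169946) ; Δ = (0.126571, -0.014994)
  [+4]  conj(Y_{8,4})(Ω₁) = (-0.348583, 0.042747) ; Y_{8,4}(Ω₂) = (0.102015, 0.163152) ; Δ = (-0.042535, -0.052511)
  [+5]  conj(Y_{8,5})(Ω₁) = (-0.125977, -0.092407) ; Y_{8,5}(Ω₂) = (0.135253, 0.428424) ; Δ = (0.022551, -0.066470)
  [+6]  conj(Y_{8,6})(Ω₁) = (-0.008908, -0.048127) ; Y_{8,6}(Ω₂) = (0.020235, 0.382908) ; Δ = (0.018248, -0.004385)
  [+7]  conj(Y_{8,7})(Ω₁) = (0.005806, -0.009022) ; Y_{8,7}(Ω₂) = (-0.038292, 0.188701) ; Δ = (0.001480, 0.001441)
  [+8]  conj(Y_{8,8})(Ω₁) = (0.001427, -0.000355) ; Y_{8,8}(Ω₂) = (-0.024452, 0.050207) ; Δ = (-0.000017, 0.000080)
Σ over m = (0.183318, -0.000000); ×(4π/17) → (0.135509, -0.000000). Real part: 0.135509

0.135509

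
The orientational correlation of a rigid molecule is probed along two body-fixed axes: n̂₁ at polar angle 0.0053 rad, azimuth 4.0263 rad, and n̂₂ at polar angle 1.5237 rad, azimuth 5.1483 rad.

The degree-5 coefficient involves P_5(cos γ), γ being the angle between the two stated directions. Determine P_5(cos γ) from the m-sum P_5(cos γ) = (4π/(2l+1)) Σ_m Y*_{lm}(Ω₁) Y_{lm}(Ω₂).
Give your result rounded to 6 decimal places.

Expand P_5 via completeness: Σ_{m} conj(Y_{5,m}) at Ω₁ times Y_{5,m} at Ω₂ —
  [-5]  conj(Y_{5,-5})(Ω₁) = 0.00000 + 0.00000j ; Y_{5,-5}(Ω₂) = 0.37865 - 0.26395j ; Δ = 0.00000 + 0.00000j
  [-4]  conj(Y_{5,-4})(Ω₁) = -0.00000 - 0.00000j ; Y_{5,-4}(Ω₂) = -0.01183 - 0.06777j ; Δ = -0.00000 + 0.00000j
  [-3]  conj(Y_{5,-3})(Ω₁) = 0.00000 - 0.00000j ; Y_{5,-3}(Ω₂) = 0.32629 + 0.08787j ; Δ = 0.00000 - 0.00000j
  [-2]  conj(Y_{5,-2})(Ω₁) = -0.00002 + 0.00009j ; Y_{5,-2}(Ω₂) = 0.05088 - 0.06054j ; Δ = 0.00000 + 0.00001j
  [-1]  conj(Y_{5,-1})(Ω₁) = -0.00860 - 0.01051j ; Y_{5,-1}(Ω₂) = 0.13091 + 0.28104j ; Δ = 0.00183 - 0.00379j
  [+0]  conj(Y_{5,0})(Ω₁) = 0.93541 + 0.00000j ; Y_{5,0}(Ω₂) = 0.08174 + 0.00000j ; Δ = 0.07646 + 0.00000j
  [+1]  conj(Y_{5,1})(Ω₁) = 0.00860 - 0.01051j ; Y_{5,1}(Ω₂) = -0.13091 + 0.28104j ; Δ = 0.00183 + 0.00379j
  [+2]  conj(Y_{5,2})(Ω₁) = -0.00002 - 0.00009j ; Y_{5,2}(Ω₂) = 0.05088 + 0.06054j ; Δ = 0.00000 - 0.00001j
  [+3]  conj(Y_{5,3})(Ω₁) = -0.00000 - 0.00000j ; Y_{5,3}(Ω₂) = -0.32629 + 0.08787j ; Δ = 0.00000 + 0.00000j
  [+4]  conj(Y_{5,4})(Ω₁) = -0.00000 + 0.00000j ; Y_{5,4}(Ω₂) = -0.01183 + 0.06777j ; Δ = -0.00000 - 0.00000j
  [+5]  conj(Y_{5,5})(Ω₁) = -0.00000 + 0.00000j ; Y_{5,5}(Ω₂) = -0.37865 - 0.26395j ; Δ = 0.00000 - 0.00000j
Total Σ_m = 0.08012 + 0.00000j. Multiply by 1.142397: 0.09153 + 0.00000j. P_5(cos γ) = 0.091528

0.091528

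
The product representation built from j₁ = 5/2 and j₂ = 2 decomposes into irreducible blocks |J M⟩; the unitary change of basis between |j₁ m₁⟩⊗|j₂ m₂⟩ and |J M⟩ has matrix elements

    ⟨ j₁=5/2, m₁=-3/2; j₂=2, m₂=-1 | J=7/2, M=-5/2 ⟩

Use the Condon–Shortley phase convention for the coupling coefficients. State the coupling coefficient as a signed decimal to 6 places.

triangle: 1!×4!×3!/9! = 144/362880
(j±m)!: 1!×4!×1!×3!×1!×6! = 103680
prefactor² = (2J+1)×Δ×N² = 2304/7
  k=0: +1/(0!×1!×4!×1!×0!×2!) = 1/48
  k=1: −1/(1!×0!×3!×0!×1!×3!) = -1/36
Σ = -1/144  ⇒  CG² = 2304/7×(-1/144)² = 1/63
CG = −√(1/63) = -0.125988

-0.125988  (= −√(1/63))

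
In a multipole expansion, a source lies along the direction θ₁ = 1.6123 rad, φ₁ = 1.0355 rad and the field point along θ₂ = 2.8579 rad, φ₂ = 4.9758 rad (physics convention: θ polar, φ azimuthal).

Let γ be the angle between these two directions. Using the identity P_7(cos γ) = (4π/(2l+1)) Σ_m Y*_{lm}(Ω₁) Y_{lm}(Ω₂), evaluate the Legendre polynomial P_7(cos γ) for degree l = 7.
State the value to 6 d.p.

Expand P_7 via completeness: Σ_{m} conj(Y_{7,m}) at Ω₁ times Y_{7,m} at Ω₂ —
  [-7]  conj(Y_{7,-7})(Ω₁) = (0.282890, 0.408675) ; Y_{7,-7}(Ω₂) = (-0.000065, 0.000018) ; Δ = (-0.000026, -0.000021)
  [-6]  conj(Y_{7,-6})(Ω₁) = (-0.077040, 0.005416) ; Y_{7,-6}(Ω₂) = (-0.000008, -0.000864) ; Δ = (0.000005, 0.000066)
  [-5]  conj(Y_{7,-5})(Ω₁) = (-0.160201, 0.319233) ; Y_{7,-5}(Ω₂) = (0.006701, 0.001738) ; Δ = (-0.001628, 0.001861)
  [-4]  conj(Y_{7,-4})(Ω₁) = (-0.048787, -0.076050) ; Y_{7,-4}(Ω₂) = (-0.019202, 0.033760) ; Δ = (0.003504, -0.000187)
  [-3]  conj(Y_{7,-3})(Ω₁) = (-0.318355, 0.011177) ; Y_{7,-3}(Ω₂) = (-0.109704, -0.108648) ; Δ = (0.036139, 0.033363)
  [-2]  conj(Y_{7,-2})(Ω₁) = (0.046034, -0.084225) ; Y_{7,-2}(Ω₂) = (0.356934, -0.207613) ; Δ = (-0.001055, -0.039620)
  [-1]  conj(Y_{7,-1})(Ω₁) = (-0.155251, -0.261782) ; Y_{7,-1}(Ω₂) = (0.162044, 0.600881) ; Δ = (0.132143, -0.135708)
  [+0]  conj(Y_{7,0})(Ω₁) = (0.097633, -0.000000) ; Y_{7,0}(Ω₂) = (-0.165005, 0.000000) ; Δ = (-0.016110, 0.000000)
  [+1]  conj(Y_{7,1})(Ω₁) = (0.155251, -0.261782) ; Y_{7,1}(Ω₂) = (-0.162044, 0.600881) ; Δ = (0.132143, 0.135708)
  [+2]  conj(Y_{7,2})(Ω₁) = (0.046034, 0.084225) ; Y_{7,2}(Ω₂) = (0.356934, 0.207613) ; Δ = (-0.001055, 0.039620)
  [+3]  conj(Y_{7,3})(Ω₁) = (0.318355, 0.011177) ; Y_{7,3}(Ω₂) = (0.109704, -0.108648) ; Δ = (0.036139, -0.033363)
  [+4]  conj(Y_{7,4})(Ω₁) = (-0.048787, 0.076050) ; Y_{7,4}(Ω₂) = (-0.019202, -0.033760) ; Δ = (0.003504, 0.000187)
  [+5]  conj(Y_{7,5})(Ω₁) = (0.160201, 0.319233) ; Y_{7,5}(Ω₂) = (-0.006701, 0.001738) ; Δ = (-0.001628, -0.001861)
  [+6]  conj(Y_{7,6})(Ω₁) = (-0.077040, -0.005416) ; Y_{7,6}(Ω₂) = (-0.000008, 0.000864) ; Δ = (0.000005, -0.000066)
  [+7]  conj(Y_{7,7})(Ω₁) = (-0.282890, 0.408675) ; Y_{7,7}(Ω₂) = (0.000065, 0.000018) ; Δ = (-0.000026, 0.000021)
Σ over m = (0.322055, -0.000000); ×(4π/15) → (0.269804, -0.000000). Real part: 0.269804

0.269804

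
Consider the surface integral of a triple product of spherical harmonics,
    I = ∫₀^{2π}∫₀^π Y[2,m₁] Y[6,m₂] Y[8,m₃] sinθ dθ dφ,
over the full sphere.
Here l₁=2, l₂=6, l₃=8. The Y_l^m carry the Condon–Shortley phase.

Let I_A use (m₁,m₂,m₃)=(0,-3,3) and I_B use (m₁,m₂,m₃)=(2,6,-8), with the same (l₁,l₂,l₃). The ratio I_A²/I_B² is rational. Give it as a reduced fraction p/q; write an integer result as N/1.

55/182

Shared (l₁,l₂,l₃)=(2,6,8): N and (l;000)² cancel in I_A²/I_B².
A: Δ = 0!·4!·12!/17! = 1/30940; Racah Σ t=0..0: t=0:+1/8709120 = 1/8709120; ⇒ 3j(2 6 8; 0 -3 3)² = 55/3094, sgn -1
B: Δ = 0!·4!·12!/17! = 1/30940; Racah Σ t=0..0: t=0:+1/11496038400 = 1/11496038400; ⇒ 3j(2 6 8; 2 6 -8)² = 1/17, sgn +1
I_A²/I_B² = (55/3094)/(1/17) = 55/182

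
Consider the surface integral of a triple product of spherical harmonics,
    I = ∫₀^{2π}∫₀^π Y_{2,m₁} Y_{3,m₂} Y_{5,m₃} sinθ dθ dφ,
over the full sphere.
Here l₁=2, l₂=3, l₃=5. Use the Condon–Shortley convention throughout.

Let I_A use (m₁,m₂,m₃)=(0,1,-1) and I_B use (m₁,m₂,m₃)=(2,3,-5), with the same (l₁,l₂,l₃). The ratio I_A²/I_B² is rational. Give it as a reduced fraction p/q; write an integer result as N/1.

Shared (l₁,l₂,l₃)=(2,3,5): N and (l;000)² cancel in I_A²/I_B².
A: Δ = 0!·4!·6!/11! = 1/2310; Racah Σ t=0..0: t=0:+1/192 = 1/192; ⇒ 3j(2 3 5; 0 1 -1)² = 3/77, sgn +1
B: Δ = 0!·4!·6!/11! = 1/2310; Racah Σ t=0..0: t=0:+1/17280 = 1/17280; ⇒ 3j(2 3 5; 2 3 -5)² = 1/11, sgn +1
I_A²/I_B² = (3/77)/(1/11) = 3/7

3/7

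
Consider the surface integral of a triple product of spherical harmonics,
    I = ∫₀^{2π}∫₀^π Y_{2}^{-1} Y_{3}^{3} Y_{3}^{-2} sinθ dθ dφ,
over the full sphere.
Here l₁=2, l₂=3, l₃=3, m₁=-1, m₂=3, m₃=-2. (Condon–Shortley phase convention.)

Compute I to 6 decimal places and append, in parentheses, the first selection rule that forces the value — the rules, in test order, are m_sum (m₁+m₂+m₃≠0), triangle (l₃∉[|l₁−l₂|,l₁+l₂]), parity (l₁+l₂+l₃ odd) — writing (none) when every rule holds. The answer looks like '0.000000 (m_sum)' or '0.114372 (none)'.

-0.210261 (none)

Rules hold: Σm=0, L=8 even, 1≤3≤5.
N = 5·7·7 = 245
Δ = 2!·2!·4!/9! = 1/3780
Racah Σ t=0..2: t=0:+1/24 t=1:−1/4 t=2:+1/24 = -1/6
⇒ 3j(2 3 3; 0 0 0)² = 4/105, sgn +1
Racah Σ t=2..2: t=2:+1/48 = 1/48
⇒ 3j(2 3 3; -1 3 -2)² = 5/84, sgn -1
4πI² = N·(3j₀)²·(3jₘ)² = 5/9
I = -1·√(0.555556/4π) = -0.21026104
No selection rule forces the value: the integral is nonzero (none).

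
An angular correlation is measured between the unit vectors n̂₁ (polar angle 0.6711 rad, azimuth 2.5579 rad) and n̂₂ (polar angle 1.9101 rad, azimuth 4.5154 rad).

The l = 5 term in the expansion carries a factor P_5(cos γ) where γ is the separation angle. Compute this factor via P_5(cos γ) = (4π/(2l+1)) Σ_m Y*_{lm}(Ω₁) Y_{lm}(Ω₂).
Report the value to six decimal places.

-0.129209

Term-by-term m-sum for l=5 (normalisation 4π/11 = 1.142397):
  [-5]  conj(Y_{5,-5})(Ω₁) = 0.04209 + 0.00955j ; Y_{5,-5}(Ω₂) = -0.28836 + 0.19135j ; Δ = -0.01396 + 0.00530j
  [-4]  conj(Y_{5,-4})(Ω₁) = -0.11890 - 0.12411j ; Y_{5,-4}(Ω₂) = -0.27243 - 0.27383j ; Δ = -0.00159 + 0.06637j
  [-3]  conj(Y_{5,-3})(Ω₁) = 0.06742 + 0.36989j ; Y_{5,-3}(Ω₂) = -0.00049 + 0.00073j ; Δ = -0.00030 - 0.00013j
  [-2]  conj(Y_{5,-2})(Ω₁) = 0.16922 - 0.39647j ; Y_{5,-2}(Ω₂) = -0.30924 - 0.12855j ; Δ = -0.10330 + 0.10085j
  [-1]  conj(Y_{5,-1})(Ω₁) = -0.05197 + 0.03433j ; Y_{5,-1}(Ω₂) = 0.01733 - 0.08683j ; Δ = 0.00208 + 0.00511j
  [+0]  conj(Y_{5,0})(Ω₁) = -0.38782 + 0.00000j ; Y_{5,0}(Ω₂) = -0.31213 + 0.00000j ; Δ = 0.12105 + 0.00000j
  [+1]  conj(Y_{5,1})(Ω₁) = 0.05197 + 0.03433j ; Y_{5,1}(Ω₂) = -0.01733 - 0.08683j ; Δ = 0.00208 - 0.00511j
  [+2]  conj(Y_{5,2})(Ω₁) = 0.16922 + 0.39647j ; Y_{5,2}(Ω₂) = -0.30924 + 0.12855j ; Δ = -0.10330 - 0.10085j
  [+3]  conj(Y_{5,3})(Ω₁) = -0.06742 + 0.36989j ; Y_{5,3}(Ω₂) = 0.00049 + 0.00073j ; Δ = -0.00030 + 0.00013j
  [+4]  conj(Y_{5,4})(Ω₁) = -0.11890 + 0.12411j ; Y_{5,4}(Ω₂) = -0.27243 + 0.27383j ; Δ = -0.00159 - 0.06637j
  [+5]  conj(Y_{5,5})(Ω₁) = -0.04209 + 0.00955j ; Y_{5,5}(Ω₂) = 0.28836 + 0.19135j ; Δ = -0.01396 - 0.00530j
Σ over m = -0.11310 + 0.00000j; ×(4π/11) → -0.12921 + 0.00000j. Real part: -0.129209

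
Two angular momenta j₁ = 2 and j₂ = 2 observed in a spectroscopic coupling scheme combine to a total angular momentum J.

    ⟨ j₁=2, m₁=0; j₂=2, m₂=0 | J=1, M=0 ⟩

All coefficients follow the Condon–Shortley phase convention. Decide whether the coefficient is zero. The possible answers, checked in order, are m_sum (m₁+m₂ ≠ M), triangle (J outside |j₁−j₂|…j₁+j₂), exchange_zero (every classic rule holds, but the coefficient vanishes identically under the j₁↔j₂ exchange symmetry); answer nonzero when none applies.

m-sum: m₁+m₂ = 0+0 = 0, M = 0  ✓
triangle: |j₁−j₂| = 0 ≤ J = 1 ≤ j₁+j₂ = 4  ✓
exchange: j₁=j₂ and m₁=m₂, and (−1)^(j₁+j₂−J) = (−1)^3 = −1 forces ⟨j₁m₁;j₂m₂|JM⟩ = −⟨j₂m₂;j₁m₁|JM⟩ = −⟨j₁m₁;j₂m₂|JM⟩ ⇒ the coefficient vanishes identically
Racah sum check: Σ_k collapses to 0 ⇒ CG = 0

exchange_zero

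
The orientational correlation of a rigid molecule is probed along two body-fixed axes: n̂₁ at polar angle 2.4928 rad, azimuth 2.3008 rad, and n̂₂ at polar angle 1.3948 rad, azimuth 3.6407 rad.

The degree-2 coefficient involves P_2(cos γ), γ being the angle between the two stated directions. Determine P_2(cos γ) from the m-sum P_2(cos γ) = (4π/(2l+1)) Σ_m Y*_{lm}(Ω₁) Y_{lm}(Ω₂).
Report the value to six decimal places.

-0.499983

Addition theorem: P_2(cos γ) = (4π/5) Σ_m Y*_{lm}(Ω₁) Y_{lm}(Ω₂), m = −2…2:
  term(m=-2) = -0.047273-0.023527i   from Y*(Ω₁)=-0.015592-0.140159i, Y(Ω₂)=+0.202869-0.314712i
  term(m=-1) = -0.011336+0.048220i   from Y*(Ω₁)=+0.248041-0.277165i, Y(Ω₂)=-0.116929+0.063743i
  term(m=+0) = -0.081719+0.000000i   from Y*(Ω₁)=+0.285346-0.000000i, Y(Ω₂)=-0.286385+0.000000i
  term(m=+1) = -0.011336-0.048220i   from Y*(Ω₁)=-0.248041-0.277165i, Y(Ω₂)=+0.116929+0.063743i
  term(m=+2) = -0.047273+0.023527i   from Y*(Ω₁)=-0.015592+0.140159i, Y(Ω₂)=+0.202869+0.314712i
Total Σ_m = -0.198937+0.000000i. Multiply by 2.513274: -0.499983+0.000000i. P_2(cos γ) = -0.499983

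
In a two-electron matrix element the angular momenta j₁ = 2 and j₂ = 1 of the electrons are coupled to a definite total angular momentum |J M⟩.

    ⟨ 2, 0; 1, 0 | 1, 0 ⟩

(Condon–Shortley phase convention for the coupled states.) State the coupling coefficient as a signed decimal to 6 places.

triangle: 2!·2!·0!/5! = 4/120
(j±m)!: 2!·2!·1!·1!·1!·1! = 4
prefactor² = (2J+1)·Δ·N² = 2/5
  k=1: −1/(1!·1!·1!·0!·1!·0!) = -1
Σ = -1  ⇒  CG² = 2/5·(-1)² = 2/5
CG = −√(2/5) = -0.632456

−√(2/5) = -0.632456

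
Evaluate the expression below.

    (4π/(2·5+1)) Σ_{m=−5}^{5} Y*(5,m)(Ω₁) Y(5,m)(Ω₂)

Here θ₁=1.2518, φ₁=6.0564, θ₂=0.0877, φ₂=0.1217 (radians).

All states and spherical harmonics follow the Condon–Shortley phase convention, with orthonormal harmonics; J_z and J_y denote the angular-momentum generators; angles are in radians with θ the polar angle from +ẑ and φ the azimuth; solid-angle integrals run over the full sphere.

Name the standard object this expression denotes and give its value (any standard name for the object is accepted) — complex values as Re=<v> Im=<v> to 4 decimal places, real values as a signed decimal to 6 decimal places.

Legendre polynomial (addition theorem), +0.282561

This sum is the spherical-harmonic addition theorem: it equals the Legendre polynomial P_l(cos γ) of the angle γ between the two directions.
Term-by-term m-sum for l=5 (normalisation 4π/11 = 1.142397):
  [-5]  conj(Y_{5,-5})(Ω₁) = +0.151594-0.324638i ; Y_{5,-5}(Ω₂) = +0.000002-0.000001i ; Δ = -0.000000-0.000001i
  [-4]  conj(Y_{5,-4})(Ω₁) = +0.230510-0.294778i ; Y_{5,-4}(Ω₂) = +0.000076-0.000040i ; Δ = +0.000006-0.000032i
  [-3]  conj(Y_{5,-3})(Ω₁) = -0.026435+0.021393i ; Y_{5,-3}(Ω₂) = +0.001722-0.000658i ; Δ = -0.000031+0.000054i
  [-2]  conj(Y_{5,-2})(Ω₁) = -0.303669+0.148028i ; Y_{5,-2}(Ω₂) = +0.024850-0.006171i ; Δ = -0.006633+0.005552i
  [-1]  conj(Y_{5,-1})(Ω₁) = -0.051506+0.011885i ; Y_{5,-1}(Ω₂) = +0.216815-0.026517i ; Δ = -0.010852+0.003943i
  [+0]  conj(Y_{5,0})(Ω₁) = +0.319997-0.000000i ; Y_{5,0}(Ω₂) = +0.882389+0.000000i ; Δ = +0.282362+0.000000i
  [+1]  conj(Y_{5,1})(Ω₁) = +0.051506+0.011885i ; Y_{5,1}(Ω₂) = -0.216815-0.026517i ; Δ = -0.010852-0.003943i
  [+2]  conj(Y_{5,2})(Ω₁) = -0.303669-0.148028i ; Y_{5,2}(Ω₂) = +0.024850+0.006171i ; Δ = -0.006633-0.005552i
  [+3]  conj(Y_{5,3})(Ω₁) = +0.026435+0.021393i ; Y_{5,3}(Ω₂) = -0.001722-0.000658i ; Δ = -0.000031-0.000054i
  [+4]  conj(Y_{5,4})(Ω₁) = +0.230510+0.294778i ; Y_{5,4}(Ω₂) = +0.000076+0.000040i ; Δ = +0.000006+0.000032i
  [+5]  conj(Y_{5,5})(Ω₁) = -0.151594-0.324638i ; Y_{5,5}(Ω₂) = -0.000002-0.000001i ; Δ = -0.000000+0.000001i
Accumulated sum +0.247340-0.000000i; after 4π/(2l+1) scaling, +0.282561-0.000000i ⇒ P_5 = 0.282561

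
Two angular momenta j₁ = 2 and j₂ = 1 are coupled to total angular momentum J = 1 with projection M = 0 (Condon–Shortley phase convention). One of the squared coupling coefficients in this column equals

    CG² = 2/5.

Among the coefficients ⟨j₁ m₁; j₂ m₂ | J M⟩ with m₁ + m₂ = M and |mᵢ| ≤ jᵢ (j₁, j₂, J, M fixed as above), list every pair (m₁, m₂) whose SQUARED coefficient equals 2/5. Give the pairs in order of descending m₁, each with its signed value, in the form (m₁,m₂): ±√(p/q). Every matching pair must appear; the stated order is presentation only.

Admissible pairs with m₁+m₂ = M = 0: (-1,1), (0,0), (1,-1)
  (m₁,m₂)=(1,-1): CG² = 3/10, CG = +√(3/10)
  (m₁,m₂)=(0,0): CG² = 2/5, CG = −√(2/5)   ← matches the target
  (m₁,m₂)=(-1,1): CG² = 3/10, CG = +√(3/10)
Pairs with CG² = 2/5: (0,0): −√(2/5)

(0,0): −√(2/5)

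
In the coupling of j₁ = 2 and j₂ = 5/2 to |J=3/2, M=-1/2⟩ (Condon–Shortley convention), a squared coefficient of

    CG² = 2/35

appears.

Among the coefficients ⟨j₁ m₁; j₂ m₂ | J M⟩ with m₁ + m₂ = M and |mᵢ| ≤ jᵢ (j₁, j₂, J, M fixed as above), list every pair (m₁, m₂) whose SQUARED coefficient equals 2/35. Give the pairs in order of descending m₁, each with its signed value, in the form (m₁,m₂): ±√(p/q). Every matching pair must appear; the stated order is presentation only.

(0,-1/2): −√(2/35)

Admissible pairs with m₁+m₂ = M = -1/2: (-2,3/2), (-1,1/2), (0,-1/2), (1,-3/2), (2,-5/2)
  (m₁,m₂)=(2,-5/2): CG² = 8/21, CG = +√(8/21)
  (m₁,m₂)=(1,-3/2): CG² = 2/105, CG = −√(2/105)
  (m₁,m₂)=(0,-1/2): CG² = 2/35, CG = −√(2/35)   ← matches the target
  (m₁,m₂)=(-1,1/2): CG² = 5/21, CG = +√(5/21)
  (m₁,m₂)=(-2,3/2): CG² = 32/105, CG = −√(32/105)
Pairs with CG² = 2/35: (0,-1/2): −√(2/35)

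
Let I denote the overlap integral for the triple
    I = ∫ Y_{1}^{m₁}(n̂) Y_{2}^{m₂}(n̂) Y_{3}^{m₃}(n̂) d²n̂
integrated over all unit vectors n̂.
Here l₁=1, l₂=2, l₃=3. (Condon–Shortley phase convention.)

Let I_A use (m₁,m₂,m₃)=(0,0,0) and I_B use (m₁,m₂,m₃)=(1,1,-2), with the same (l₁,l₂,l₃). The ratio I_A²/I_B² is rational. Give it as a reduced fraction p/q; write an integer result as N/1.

l's match ⇒ only the (l;m) 3-j factors differ between A and B.
A: triangle coeff Δ(1,2,3) = 1/105; Σ_t [0,0]: t=0:+1/4 = 1/4; (3j)²=3/35 [(1 2 3; 0 0 0)], sign=-1
B: triangle coeff Δ(1,2,3) = 1/105; Σ_t [0,0]: t=0:+1/12 = 1/12; (3j)²=2/21 [(1 2 3; 1 1 -2)], sign=-1
I_A²/I_B² = (3/35)/(2/21) = 9/10

9/10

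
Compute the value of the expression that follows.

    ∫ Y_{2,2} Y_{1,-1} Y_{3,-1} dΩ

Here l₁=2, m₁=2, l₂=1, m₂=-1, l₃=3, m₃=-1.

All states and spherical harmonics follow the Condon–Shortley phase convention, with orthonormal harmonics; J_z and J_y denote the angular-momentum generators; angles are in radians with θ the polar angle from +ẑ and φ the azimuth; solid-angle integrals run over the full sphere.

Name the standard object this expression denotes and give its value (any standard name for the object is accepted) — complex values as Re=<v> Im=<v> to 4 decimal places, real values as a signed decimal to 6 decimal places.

Gaunt coefficient, -0.082589

This is a Gaunt coefficient — the integral of a triple product of spherical harmonics over the sphere.
m-sum 0 ✓  L=6 even ✓  1≤3≤3 ✓
Π(2lᵢ+1) = 5×3×7 = 105
triangle coeff Δ(2,1,3) = 1/105
Σ_t [0,0]: t=0:+1/4 = 1/4
(3j)²=3/35 [(2 1 3; 0 0 0)], sign=-1
Σ_t [0,0]: t=0:+1/48 = 1/48
(3j)²=1/105 [(2 1 3; 2 -1 -1)], sign=+1
⇒ 4πI² = 3/35
I = (-1)√(3/35/(4π)) = -0.08258890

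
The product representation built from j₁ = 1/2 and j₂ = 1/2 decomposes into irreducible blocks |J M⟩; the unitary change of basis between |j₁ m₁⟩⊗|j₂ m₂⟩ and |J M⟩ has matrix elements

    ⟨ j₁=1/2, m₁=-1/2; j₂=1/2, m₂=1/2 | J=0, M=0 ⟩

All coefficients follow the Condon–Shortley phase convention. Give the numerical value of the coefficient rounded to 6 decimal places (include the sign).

triangle: 1!*0!*0!/2! = 1/2
(j±m)!: 0!*1!*1!*0!*0!*0! = 1
prefactor² = (2J+1)*Δ*N² = 1/2
  k=1: −1/(1!*0!*0!*0!*0!*0!) = -1
Σ = -1  ⇒  CG² = 1/2*(-1)² = 1/2
CG = −√(1/2) = -0.707107

−√(1/2) = -0.707107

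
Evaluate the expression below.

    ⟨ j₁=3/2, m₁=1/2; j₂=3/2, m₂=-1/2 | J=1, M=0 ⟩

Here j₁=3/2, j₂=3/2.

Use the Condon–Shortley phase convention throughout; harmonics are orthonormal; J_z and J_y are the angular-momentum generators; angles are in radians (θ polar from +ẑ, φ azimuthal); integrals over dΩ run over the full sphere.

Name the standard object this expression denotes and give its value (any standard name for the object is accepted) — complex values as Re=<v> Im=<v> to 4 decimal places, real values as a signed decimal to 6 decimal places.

Clebsch–Gordan coefficient, −√(1/20) ≈ -0.223607

This is a Clebsch–Gordan (vector-coupling) coefficient.
triangle: 2!*1!*1!/5! = 2/120
(j±m)!: 2!*1!*1!*2!*1!*1! = 4
prefactor² = (2J+1)*Δ*N² = 1/5
  k=0: +1/(0!*2!*1!*1!*0!*0!) = 1/2
  k=1: −1/(1!*1!*0!*0!*1!*1!) = -1
Σ = -1/2  ⇒  CG² = 1/5*(-1/2)² = 1/20
CG = −√(1/20) = -0.223607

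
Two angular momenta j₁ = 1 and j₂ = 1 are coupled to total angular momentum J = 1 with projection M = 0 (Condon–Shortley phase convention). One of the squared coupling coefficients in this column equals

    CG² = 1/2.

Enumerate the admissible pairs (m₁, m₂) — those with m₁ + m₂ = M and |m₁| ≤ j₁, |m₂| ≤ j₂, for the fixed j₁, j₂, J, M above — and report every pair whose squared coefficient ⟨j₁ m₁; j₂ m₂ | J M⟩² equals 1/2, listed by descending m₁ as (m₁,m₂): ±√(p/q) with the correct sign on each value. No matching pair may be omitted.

(1,-1): +√(1/2); (-1,1): −√(1/2)

Admissible pairs with m₁+m₂ = M = 0: (-1,1), (0,0), (1,-1)
  (m₁,m₂)=(1,-1): CG² = 1/2, CG = +√(1/2)   ← matches the target
  (m₁,m₂)=(0,0): CG² = 0/1, CG = 0
  (m₁,m₂)=(-1,1): CG² = 1/2, CG = −√(1/2)   ← matches the target
Pairs with CG² = 1/2: (1,-1): +√(1/2); (-1,1): −√(1/2)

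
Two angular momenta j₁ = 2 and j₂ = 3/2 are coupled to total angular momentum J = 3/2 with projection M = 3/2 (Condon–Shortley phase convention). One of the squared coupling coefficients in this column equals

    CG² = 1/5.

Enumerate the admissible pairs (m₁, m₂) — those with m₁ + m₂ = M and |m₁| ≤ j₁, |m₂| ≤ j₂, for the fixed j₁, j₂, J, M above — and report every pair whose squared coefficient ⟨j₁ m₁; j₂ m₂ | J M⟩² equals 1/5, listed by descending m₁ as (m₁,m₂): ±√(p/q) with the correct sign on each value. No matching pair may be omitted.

Admissible pairs with m₁+m₂ = M = 3/2: (0,3/2), (1,1/2), (2,-1/2)
  (m₁,m₂)=(2,-1/2): CG² = 2/5, CG = +√(2/5)
  (m₁,m₂)=(1,1/2): CG² = 2/5, CG = −√(2/5)
  (m₁,m₂)=(0,3/2): CG² = 1/5, CG = +√(1/5)   ← matches the target
Pairs with CG² = 1/5: (0,3/2): +√(1/5)

(0,3/2): +√(1/5)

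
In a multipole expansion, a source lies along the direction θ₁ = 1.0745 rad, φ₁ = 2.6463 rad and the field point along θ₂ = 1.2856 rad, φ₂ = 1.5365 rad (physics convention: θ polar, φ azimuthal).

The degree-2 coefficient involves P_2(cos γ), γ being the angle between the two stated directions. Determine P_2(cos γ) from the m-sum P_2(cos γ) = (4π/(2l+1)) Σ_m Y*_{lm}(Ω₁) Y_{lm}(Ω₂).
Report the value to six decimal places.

-0.110859

Addition theorem: P_2(cos γ) = (4π/5) Σ_m Y*_{lm}(Ω₁) Y_{lm}(Ω₂), m = −2…2:
  m=-2: (+0.163742-0.249809i) × (-0.354862-0.024379i) = -0.064196+0.084656i  (running Σ = -0.064196+0.084656i)
  m=-1: (-0.284611+0.153748i) × (+0.007152-0.208451i) = +0.030013+0.060427i  (running Σ = -0.034183+0.145083i)
  m=0: (-0.100856-0.000000i) × (-0.240497+0.000000i) = +0.024256+0.000000i  (running Σ = -0.009927+0.145083i)
  m=1: (+0.284611+0.153748i) × (-0.007152-0.208451i) = +0.030013-0.060427i  (running Σ = +0.020086+0.084656i)
  m=2: (+0.163742+0.249809i) × (-0.354862+0.024379i) = -0.064196-0.084656i  (running Σ = -0.044110+0.000000i)
Accumulated sum -0.044110+0.000000i; after 4π/(2l+1) scaling, -0.110859+0.000000i ⇒ P_2 = -0.110859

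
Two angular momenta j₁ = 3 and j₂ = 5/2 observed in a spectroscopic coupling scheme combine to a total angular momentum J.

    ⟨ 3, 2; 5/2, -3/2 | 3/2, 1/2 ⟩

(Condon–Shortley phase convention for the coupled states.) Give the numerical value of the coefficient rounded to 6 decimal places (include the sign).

−√(1/21) = -0.218218

√[4·4!2!1!/8! · 5!1!1!4!2!1!] = √(192/7)
  +(−1)^0/∏(0,4,1,1,1,0)! = 1/24  (running 1/24)
  +(−1)^1/∏(1,3,0,0,2,1)! = -1/12  (running -1/24)
⟨..|..⟩ = √(192/7)·(-1/24) = -0.218218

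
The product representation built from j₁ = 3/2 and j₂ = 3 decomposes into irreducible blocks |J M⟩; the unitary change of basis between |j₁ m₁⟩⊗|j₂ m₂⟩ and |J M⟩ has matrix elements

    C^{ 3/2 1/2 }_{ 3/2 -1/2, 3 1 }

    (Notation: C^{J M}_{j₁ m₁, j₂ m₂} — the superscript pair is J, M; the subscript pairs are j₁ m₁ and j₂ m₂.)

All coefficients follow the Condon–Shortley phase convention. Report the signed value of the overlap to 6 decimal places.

+√(12/35) ≈ +0.585540

√[4·3!0!3!/7! · 1!2!4!2!2!1!] = √(192/35)
  +(−1)^2/∏(2,1,0,2,0,1)! = 1/4  (running 1/4)
⟨..|..⟩ = √(192/35)·(1/4) = +0.585540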